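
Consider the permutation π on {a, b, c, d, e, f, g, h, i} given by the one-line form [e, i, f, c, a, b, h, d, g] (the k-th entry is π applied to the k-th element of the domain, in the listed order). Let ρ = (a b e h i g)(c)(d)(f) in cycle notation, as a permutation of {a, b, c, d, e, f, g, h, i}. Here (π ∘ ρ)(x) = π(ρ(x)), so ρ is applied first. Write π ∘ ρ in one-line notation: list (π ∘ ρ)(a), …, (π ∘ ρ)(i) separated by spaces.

(π ∘ ρ)(x) = π(ρ(x)). Computing each image: π(ρ(a)) = π(b) = i, π(ρ(b)) = π(e) = a, π(ρ(c)) = π(c) = f, π(ρ(d)) = π(d) = c, π(ρ(e)) = π(h) = d, π(ρ(f)) = π(f) = b, π(ρ(g)) = π(a) = e, π(ρ(h)) = π(i) = g, π(ρ(i)) = π(g) = h.
Hence π ∘ ρ = [i a f c d b e g h].

i a f c d b e g h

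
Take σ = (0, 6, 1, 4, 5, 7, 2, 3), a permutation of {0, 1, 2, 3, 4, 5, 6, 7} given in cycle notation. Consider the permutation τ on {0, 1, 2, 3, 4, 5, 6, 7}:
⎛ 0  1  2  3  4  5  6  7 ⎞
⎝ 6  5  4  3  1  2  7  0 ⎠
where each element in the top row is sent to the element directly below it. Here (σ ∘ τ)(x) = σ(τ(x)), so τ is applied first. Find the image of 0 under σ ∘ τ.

τ(0) = 6, then σ(6) = 1; composing gives (σ ∘ τ)(0) = 1.

1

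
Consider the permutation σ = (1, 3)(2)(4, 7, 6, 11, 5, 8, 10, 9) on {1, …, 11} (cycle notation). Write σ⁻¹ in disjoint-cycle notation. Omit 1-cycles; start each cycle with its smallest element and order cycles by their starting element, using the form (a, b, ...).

If σ sends a → b within a cycle, σ⁻¹ sends b → a; equivalently, reverse each cycle.
After reversing and putting each cycle's least element first, σ⁻¹ = (1, 3)(4, 9, 10, 8, 5, 11, 6, 7).

(1, 3)(4, 9, 10, 8, 5, 11, 6, 7)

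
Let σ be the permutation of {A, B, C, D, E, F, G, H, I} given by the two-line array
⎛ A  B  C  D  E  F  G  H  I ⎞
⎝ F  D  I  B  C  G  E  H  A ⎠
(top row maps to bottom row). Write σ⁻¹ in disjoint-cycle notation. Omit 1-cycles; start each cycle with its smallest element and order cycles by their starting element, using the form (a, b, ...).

First write σ in disjoint cycles: (A, F, G, E, C, I)(B, D).
Reversing each cycle (and rotating so the smallest element leads) gives σ⁻¹ = (A, I, C, E, G, F)(B, D).

(A, I, C, E, G, F)(B, D)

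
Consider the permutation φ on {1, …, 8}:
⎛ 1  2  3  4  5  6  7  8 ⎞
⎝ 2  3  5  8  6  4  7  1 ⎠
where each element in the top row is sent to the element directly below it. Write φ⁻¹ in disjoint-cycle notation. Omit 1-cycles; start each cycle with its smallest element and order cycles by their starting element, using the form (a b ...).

The cycle decomposition of φ is (1 2 3 5 6 4 8).
Reversing each cycle (and rotating so the smallest element leads) gives φ⁻¹ = (1 8 4 6 5 3 2).

(1 8 4 6 5 3 2)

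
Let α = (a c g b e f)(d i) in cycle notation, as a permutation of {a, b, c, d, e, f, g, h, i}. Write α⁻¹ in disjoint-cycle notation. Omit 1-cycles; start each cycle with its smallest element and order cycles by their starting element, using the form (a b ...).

(a f e b g c)(d i)

If α sends a → b within a cycle, α⁻¹ sends b → a; equivalently, reverse each cycle.
After reversing and putting each cycle's least element first, α⁻¹ = (a f e b g c)(d i).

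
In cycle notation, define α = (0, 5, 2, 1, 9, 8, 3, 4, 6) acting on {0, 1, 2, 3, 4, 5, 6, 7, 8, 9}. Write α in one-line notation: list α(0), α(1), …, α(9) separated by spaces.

Each element maps to the next entry in its cycle (wrapping to the front): 0↦5, 1↦9, 2↦1, 3↦4, 4↦6, 5↦2, 6↦0, 7↦7, 8↦3, 9↦8.
Listing these in domain order gives 5 9 1 4 6 2 0 7 3 8.

5 9 1 4 6 2 0 7 3 8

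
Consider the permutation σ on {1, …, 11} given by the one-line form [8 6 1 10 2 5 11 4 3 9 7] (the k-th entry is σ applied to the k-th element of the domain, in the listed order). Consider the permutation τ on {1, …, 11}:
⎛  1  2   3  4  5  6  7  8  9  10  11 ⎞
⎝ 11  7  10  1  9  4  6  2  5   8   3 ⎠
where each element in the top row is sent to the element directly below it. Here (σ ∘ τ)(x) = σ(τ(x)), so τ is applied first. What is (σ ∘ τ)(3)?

τ(3) = 10, then σ(10) = 9; composing gives (σ ∘ τ)(3) = 9.

9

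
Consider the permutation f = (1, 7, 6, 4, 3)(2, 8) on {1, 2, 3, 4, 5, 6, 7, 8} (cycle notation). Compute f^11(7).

6

7 lies in the 5-cycle (1, 7, 6, 4, 3).
On a 5-cycle, f^5 is the identity, so f^11 = f^1 there (11 ≡ 1 mod 5).
Stepping 1 place around the cycle: 7 → 6.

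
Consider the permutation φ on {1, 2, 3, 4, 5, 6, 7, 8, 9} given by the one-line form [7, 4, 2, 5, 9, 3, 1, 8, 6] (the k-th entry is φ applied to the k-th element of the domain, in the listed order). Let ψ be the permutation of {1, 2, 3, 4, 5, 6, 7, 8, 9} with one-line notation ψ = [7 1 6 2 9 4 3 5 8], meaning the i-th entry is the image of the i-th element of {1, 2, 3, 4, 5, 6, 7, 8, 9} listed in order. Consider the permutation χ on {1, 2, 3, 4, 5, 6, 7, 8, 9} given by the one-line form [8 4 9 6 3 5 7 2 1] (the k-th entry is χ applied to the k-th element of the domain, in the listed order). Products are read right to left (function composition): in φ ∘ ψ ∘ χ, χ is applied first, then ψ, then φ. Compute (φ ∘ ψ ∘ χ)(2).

4

Apply the permutations in order: χ(2) = 4, then ψ(4) = 2, then φ(2) = 4. So (φ ∘ ψ ∘ χ)(2) = 4.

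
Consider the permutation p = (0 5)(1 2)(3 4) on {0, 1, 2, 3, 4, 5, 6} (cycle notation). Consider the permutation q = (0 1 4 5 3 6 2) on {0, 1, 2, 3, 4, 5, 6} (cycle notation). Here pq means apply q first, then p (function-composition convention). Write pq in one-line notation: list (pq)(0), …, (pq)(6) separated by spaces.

Chase each element through q then p: 0 → 1 → 2; 1 → 4 → 3; 2 → 0 → 5; 3 → 6 → 6; 4 → 5 → 0; 5 → 3 → 4; 6 → 2 → 1.
So pq in one-line form is 2 3 5 6 0 4 1.

2 3 5 6 0 4 1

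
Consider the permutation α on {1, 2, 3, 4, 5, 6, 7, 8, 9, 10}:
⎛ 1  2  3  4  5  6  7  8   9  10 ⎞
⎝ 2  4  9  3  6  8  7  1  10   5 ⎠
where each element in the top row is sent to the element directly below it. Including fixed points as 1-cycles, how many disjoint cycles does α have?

The cycle decomposition is (1, 2, 4, 3, 9, 10, 5, 6, 8)(7), which has 2 cycles (counting 1-cycles).

2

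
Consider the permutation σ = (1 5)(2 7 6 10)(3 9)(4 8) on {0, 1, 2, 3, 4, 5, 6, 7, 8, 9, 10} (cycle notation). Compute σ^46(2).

6

2 lies in the 4-cycle (2 7 6 10).
Since the cycle has length 4, σ^46 acts on it the same as σ^2 (46 mod 4 = 2).
Stepping 2 places around the cycle: 2 → 7 → 6.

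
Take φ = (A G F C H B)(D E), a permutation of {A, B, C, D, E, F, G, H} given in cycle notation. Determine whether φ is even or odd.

even

The cycle lengths are 6, 2.
A cycle is odd iff its length is even; φ has 2 even-length cycles, so sgn(φ) = (−1)^2 and φ is even.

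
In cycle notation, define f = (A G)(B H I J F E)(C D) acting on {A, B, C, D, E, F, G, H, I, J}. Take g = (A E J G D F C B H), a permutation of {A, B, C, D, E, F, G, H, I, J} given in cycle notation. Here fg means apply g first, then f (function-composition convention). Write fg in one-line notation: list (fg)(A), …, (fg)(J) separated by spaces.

B I H E F D C G J A

(fg)(x) = f(g(x)). Computing each image: f(g(A)) = f(E) = B, f(g(B)) = f(H) = I, f(g(C)) = f(B) = H, f(g(D)) = f(F) = E, f(g(E)) = f(J) = F, f(g(F)) = f(C) = D, f(g(G)) = f(D) = C, f(g(H)) = f(A) = G, f(g(I)) = f(I) = J, f(g(J)) = f(G) = A.
Hence fg = [B I H E F D C G J A].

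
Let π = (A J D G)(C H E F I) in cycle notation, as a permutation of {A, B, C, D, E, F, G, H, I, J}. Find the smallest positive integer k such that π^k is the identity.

20

The disjoint cycles have lengths 5, 4, 1.
The order is lcm(5, 4) = 20.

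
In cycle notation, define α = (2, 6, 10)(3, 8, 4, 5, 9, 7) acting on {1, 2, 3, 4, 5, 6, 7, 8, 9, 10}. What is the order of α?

The cycle type of α is (6, 3, 1).
The order is lcm(6, 3) = 6.

6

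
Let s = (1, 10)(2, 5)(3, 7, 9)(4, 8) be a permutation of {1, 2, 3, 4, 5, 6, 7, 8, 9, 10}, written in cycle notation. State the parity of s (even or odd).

odd

The cycle lengths are 3, 2, 2, 2, 1.
A cycle of length ℓ contributes ℓ−1 transpositions, so s is a product of 2 + 1 + 1 + 1 = 5 transpositions — odd.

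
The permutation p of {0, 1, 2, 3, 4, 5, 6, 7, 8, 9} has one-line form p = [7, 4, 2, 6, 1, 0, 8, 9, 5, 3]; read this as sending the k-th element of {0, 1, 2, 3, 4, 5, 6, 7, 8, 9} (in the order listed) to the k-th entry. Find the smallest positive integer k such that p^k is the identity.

Decomposing into disjoint cycles gives cycle lengths 7, 2, 1.
The order of p is the least common multiple of its cycle lengths: lcm(7, 2) = 14.

14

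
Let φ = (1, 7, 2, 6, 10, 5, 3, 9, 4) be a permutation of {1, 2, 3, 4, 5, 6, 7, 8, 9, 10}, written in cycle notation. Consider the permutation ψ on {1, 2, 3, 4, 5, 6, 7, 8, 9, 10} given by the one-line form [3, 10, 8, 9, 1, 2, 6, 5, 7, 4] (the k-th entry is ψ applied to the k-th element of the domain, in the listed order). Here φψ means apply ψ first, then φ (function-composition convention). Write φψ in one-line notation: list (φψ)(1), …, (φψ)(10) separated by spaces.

Chase each element through ψ then φ: 1 → 3 → 9; 2 → 10 → 5; 3 → 8 → 8; 4 → 9 → 4; 5 → 1 → 7; 6 → 2 → 6; 7 → 6 → 10; 8 → 5 → 3; 9 → 7 → 2; 10 → 4 → 1.
So φψ in one-line form is 9 5 8 4 7 6 10 3 2 1.

9 5 8 4 7 6 10 3 2 1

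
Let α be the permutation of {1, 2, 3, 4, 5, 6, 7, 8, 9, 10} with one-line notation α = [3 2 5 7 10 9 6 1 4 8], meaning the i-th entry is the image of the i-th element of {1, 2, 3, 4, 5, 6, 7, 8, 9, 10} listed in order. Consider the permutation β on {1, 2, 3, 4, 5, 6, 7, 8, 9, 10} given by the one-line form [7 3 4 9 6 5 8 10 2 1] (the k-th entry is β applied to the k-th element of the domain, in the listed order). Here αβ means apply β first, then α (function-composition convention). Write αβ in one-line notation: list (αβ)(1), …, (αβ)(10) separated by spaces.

(αβ)(x) = α(β(x)). Computing each image: α(β(1)) = α(7) = 6, α(β(2)) = α(3) = 5, α(β(3)) = α(4) = 7, α(β(4)) = α(9) = 4, α(β(5)) = α(6) = 9, α(β(6)) = α(5) = 10, α(β(7)) = α(8) = 1, α(β(8)) = α(10) = 8, α(β(9)) = α(2) = 2, α(β(10)) = α(1) = 3.
Hence αβ = [6 5 7 4 9 10 1 8 2 3].

6 5 7 4 9 10 1 8 2 3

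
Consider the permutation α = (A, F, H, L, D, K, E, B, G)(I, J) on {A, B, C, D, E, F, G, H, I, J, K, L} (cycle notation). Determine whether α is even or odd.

odd

The cycle lengths are 9, 2, 1.
A cycle is odd iff its length is even; α has 1 even-length cycle, so sgn(α) = (−1)^1 and α is odd.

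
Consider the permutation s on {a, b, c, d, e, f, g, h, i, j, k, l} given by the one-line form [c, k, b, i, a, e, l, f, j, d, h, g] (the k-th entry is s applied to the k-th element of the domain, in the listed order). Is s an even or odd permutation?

odd

In disjoint-cycle form the cycle lengths are 7, 3, 2.
A cycle of length ℓ contributes ℓ−1 transpositions, so s is a product of 6 + 2 + 1 = 9 transpositions — odd.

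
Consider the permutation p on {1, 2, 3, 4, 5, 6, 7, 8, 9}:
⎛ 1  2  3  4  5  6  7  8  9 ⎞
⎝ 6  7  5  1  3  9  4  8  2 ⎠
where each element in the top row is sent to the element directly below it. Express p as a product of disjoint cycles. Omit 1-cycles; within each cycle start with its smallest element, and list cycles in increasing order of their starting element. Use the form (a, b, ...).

(1, 6, 9, 2, 7, 4)(3, 5)

Iterating p from 1 gives 1 → 6 → 9 → 2 → 7 → 4 → 1; that is the 6-cycle (1, 6, 9, 2, 7, 4).
Repeating from the next unused element and collecting all non-trivial cycles gives (1, 6, 9, 2, 7, 4)(3, 5).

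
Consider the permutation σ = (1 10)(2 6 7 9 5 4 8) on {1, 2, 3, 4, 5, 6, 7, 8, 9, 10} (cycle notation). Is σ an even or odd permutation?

odd

The cycle lengths are 7, 2, 1.
A cycle of length ℓ contributes ℓ−1 transpositions, so σ is a product of 6 + 1 = 7 transpositions — odd.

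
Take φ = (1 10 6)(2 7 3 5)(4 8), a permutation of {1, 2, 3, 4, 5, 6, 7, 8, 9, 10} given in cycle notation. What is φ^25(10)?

10 lies in the 3-cycle (1 10 6).
Since the cycle has length 3, φ^25 acts on it the same as φ^1 (25 mod 3 = 1).
Advancing 1 step from 10: 10 → 6.

6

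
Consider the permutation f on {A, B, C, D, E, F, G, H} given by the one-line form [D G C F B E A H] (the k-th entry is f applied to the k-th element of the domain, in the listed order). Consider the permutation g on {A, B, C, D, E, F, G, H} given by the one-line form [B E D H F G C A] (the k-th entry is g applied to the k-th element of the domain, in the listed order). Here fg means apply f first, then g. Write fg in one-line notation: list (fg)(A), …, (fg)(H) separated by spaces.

(fg)(x) = g(f(x)). Computing each image: g(f(A)) = g(D) = H, g(f(B)) = g(G) = C, g(f(C)) = g(C) = D, g(f(D)) = g(F) = G, g(f(E)) = g(B) = E, g(f(F)) = g(E) = F, g(f(G)) = g(A) = B, g(f(H)) = g(H) = A.
Hence fg = [H C D G E F B A].

H C D G E F B A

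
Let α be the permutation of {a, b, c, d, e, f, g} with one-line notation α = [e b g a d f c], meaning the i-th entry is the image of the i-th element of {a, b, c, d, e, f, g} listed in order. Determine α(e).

d

e is element number 5 of the domain, and entry number 5 of the one-line form is d, so α(e) = d.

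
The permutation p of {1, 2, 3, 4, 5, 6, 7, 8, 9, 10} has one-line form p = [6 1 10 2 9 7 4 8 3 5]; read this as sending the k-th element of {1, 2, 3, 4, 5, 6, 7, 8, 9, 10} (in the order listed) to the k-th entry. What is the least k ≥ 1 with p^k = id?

20

Decomposing into disjoint cycles gives cycle lengths 5, 4, 1.
The order is lcm(5, 4) = 20.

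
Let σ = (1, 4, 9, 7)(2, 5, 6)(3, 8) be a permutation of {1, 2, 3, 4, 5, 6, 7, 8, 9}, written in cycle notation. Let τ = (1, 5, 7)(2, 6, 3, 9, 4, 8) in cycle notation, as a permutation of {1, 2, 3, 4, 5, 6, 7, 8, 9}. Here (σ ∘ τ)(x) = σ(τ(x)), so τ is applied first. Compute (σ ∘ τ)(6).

(σ ∘ τ)(6) = σ(τ(6)). τ(6) = 3, then σ(3) = 8. So (σ ∘ τ)(6) = 8.

8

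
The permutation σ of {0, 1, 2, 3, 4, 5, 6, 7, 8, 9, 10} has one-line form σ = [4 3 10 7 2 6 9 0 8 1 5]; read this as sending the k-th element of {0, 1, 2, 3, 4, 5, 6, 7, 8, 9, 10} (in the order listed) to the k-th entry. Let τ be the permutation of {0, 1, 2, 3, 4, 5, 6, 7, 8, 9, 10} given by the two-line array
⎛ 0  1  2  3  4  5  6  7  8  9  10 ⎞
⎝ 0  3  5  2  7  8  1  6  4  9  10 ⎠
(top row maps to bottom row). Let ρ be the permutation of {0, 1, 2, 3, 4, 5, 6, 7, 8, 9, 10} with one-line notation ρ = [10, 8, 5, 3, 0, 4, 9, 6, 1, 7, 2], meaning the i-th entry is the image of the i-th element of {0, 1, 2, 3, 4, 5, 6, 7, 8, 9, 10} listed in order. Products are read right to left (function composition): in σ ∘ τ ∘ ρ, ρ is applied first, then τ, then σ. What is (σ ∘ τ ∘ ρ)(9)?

Chase 9: ρ(9) = 7; τ(7) = 6; σ(6) = 9. Hence (σ ∘ τ ∘ ρ)(9) = 9.

9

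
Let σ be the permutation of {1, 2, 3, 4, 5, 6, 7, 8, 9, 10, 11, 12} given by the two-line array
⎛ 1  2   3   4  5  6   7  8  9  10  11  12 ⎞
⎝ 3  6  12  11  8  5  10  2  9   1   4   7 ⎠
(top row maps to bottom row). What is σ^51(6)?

2

Tracing 6 → 5 → … returns to 6 after 4 steps, so 6 lies in a 4-cycle (2 6 5 8).
On a 4-cycle, σ^4 is the identity, so σ^51 = σ^3 there (51 ≡ 3 mod 4).
Stepping 3 places around the cycle: 6 → 5 → 8 → 2.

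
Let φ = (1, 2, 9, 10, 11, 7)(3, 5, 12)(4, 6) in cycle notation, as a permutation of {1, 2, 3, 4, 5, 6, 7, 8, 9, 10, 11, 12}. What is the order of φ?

6

The disjoint cycles have lengths 6, 3, 2, 1.
Since disjoint cycles commute, ord(φ) = lcm(6, 3, 2) = 6.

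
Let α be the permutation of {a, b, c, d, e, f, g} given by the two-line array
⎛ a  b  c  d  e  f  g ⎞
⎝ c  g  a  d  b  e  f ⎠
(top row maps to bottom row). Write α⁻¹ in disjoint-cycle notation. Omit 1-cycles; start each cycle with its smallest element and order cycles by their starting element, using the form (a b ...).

First write α in disjoint cycles: (a c)(b g f e).
The inverse reverses every cycle; in canonical form, α⁻¹ = (a c)(b e f g).

(a c)(b e f g)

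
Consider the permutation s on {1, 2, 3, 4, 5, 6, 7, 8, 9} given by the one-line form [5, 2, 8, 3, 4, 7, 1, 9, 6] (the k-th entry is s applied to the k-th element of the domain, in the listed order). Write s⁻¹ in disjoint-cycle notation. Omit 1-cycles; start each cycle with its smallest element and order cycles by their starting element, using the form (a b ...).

(1 7 6 9 8 3 4 5)

The cycle decomposition of s is (1 5 4 3 8 9 6 7).
The inverse reverses every cycle; in canonical form, s⁻¹ = (1 7 6 9 8 3 4 5).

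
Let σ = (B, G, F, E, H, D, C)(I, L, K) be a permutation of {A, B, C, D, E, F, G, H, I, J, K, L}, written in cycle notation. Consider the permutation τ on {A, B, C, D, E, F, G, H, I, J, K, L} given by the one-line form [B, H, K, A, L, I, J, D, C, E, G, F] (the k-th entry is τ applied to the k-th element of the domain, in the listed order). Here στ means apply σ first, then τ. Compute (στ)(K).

C

σ(K) = I, then τ(I) = C; composing gives (στ)(K) = C.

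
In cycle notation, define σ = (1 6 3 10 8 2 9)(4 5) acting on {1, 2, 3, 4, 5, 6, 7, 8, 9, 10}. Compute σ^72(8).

9

8 lies in the 7-cycle (1 6 3 10 8 2 9).
Since the cycle has length 7, σ^72 acts on it the same as σ^2 (72 mod 7 = 2).
Stepping 2 places around the cycle: 8 → 2 → 9.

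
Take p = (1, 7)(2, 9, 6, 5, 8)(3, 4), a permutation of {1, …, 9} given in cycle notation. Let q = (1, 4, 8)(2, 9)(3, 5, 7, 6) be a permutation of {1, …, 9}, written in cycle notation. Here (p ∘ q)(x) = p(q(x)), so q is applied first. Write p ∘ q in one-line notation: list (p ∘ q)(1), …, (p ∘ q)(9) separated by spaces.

3 6 8 2 1 4 5 7 9

For each element, apply q then p: 1 → 4 → 3; 2 → 9 → 6; 3 → 5 → 8; 4 → 8 → 2; 5 → 7 → 1; 6 → 3 → 4; 7 → 6 → 5; 8 → 1 → 7; 9 → 2 → 9.
So p ∘ q in one-line form is 3 6 8 2 1 4 5 7 9.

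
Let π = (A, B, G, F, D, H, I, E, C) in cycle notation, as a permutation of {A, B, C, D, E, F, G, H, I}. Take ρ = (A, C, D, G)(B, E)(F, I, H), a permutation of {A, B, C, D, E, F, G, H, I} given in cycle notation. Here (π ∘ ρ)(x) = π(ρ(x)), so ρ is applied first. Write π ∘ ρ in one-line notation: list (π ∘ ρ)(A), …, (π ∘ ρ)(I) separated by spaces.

A C H F G E B D I

(π ∘ ρ)(x) = π(ρ(x)). Computing each image: π(ρ(A)) = π(C) = A, π(ρ(B)) = π(E) = C, π(ρ(C)) = π(D) = H, π(ρ(D)) = π(G) = F, π(ρ(E)) = π(B) = G, π(ρ(F)) = π(I) = E, π(ρ(G)) = π(A) = B, π(ρ(H)) = π(F) = D, π(ρ(I)) = π(H) = I.
Hence π ∘ ρ = [A C H F G E B D I].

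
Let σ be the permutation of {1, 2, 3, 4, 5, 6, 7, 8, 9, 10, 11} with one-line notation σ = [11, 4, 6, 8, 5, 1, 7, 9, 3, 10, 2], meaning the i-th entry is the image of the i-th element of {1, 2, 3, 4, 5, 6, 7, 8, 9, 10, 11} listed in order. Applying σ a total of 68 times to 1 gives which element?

Tracing 1 → 11 → … returns to 1 after 8 steps, so 1 lies in an 8-cycle (1, 11, 2, 4, 8, 9, 3, 6).
Powers repeat with period 8 on this cycle, and 68 mod 8 = 4, so σ^68(1) = σ^4(1).
Advancing 4 steps from 1: 1 → 11 → 2 → 4 → 8.

8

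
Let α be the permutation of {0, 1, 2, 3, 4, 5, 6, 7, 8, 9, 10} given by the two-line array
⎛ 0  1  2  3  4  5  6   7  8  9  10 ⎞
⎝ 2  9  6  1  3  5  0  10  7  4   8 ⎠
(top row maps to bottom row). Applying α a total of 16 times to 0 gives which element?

2

Tracing 0 → 2 → … returns to 0 after 3 steps, so 0 lies in a 3-cycle (0, 2, 6).
On a 3-cycle, α^3 is the identity, so α^16 = α^1 there (16 ≡ 1 mod 3).
Advancing 1 step from 0: 0 → 2.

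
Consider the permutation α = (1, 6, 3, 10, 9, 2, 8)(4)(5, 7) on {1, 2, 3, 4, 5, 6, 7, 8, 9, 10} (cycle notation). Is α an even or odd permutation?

The cycle lengths are 7, 2, 1.
A cycle of length ℓ contributes ℓ−1 transpositions, so α is a product of 6 + 1 = 7 transpositions — odd.

odd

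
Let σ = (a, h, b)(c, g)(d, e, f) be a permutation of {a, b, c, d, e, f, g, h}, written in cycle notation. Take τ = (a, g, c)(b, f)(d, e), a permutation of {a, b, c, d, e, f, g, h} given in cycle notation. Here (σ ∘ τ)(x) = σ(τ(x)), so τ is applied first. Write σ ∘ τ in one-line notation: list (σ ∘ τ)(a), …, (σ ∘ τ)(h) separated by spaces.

c d h f e a g b

(σ ∘ τ)(x) = σ(τ(x)). Computing each image: σ(τ(a)) = σ(g) = c, σ(τ(b)) = σ(f) = d, σ(τ(c)) = σ(a) = h, σ(τ(d)) = σ(e) = f, σ(τ(e)) = σ(d) = e, σ(τ(f)) = σ(b) = a, σ(τ(g)) = σ(c) = g, σ(τ(h)) = σ(h) = b.
Hence σ ∘ τ = [c d h f e a g b].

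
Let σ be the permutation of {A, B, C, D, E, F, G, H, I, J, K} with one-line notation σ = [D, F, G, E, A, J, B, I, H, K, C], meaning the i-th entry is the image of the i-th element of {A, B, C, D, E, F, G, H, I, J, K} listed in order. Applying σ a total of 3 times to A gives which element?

Tracing A → D → … returns to A after 3 steps, so A lies in a 3-cycle (A D E).
On a 3-cycle, σ^3 is the identity, so σ^3 = σ^0 there (3 ≡ 0 mod 3).
So σ^3(A) = A.

A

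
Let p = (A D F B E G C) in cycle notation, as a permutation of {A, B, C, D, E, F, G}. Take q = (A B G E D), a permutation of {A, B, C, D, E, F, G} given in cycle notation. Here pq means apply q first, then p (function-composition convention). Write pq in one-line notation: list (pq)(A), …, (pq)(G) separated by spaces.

E C A D F B G

(pq)(x) = p(q(x)). Computing each image: p(q(A)) = p(B) = E, p(q(B)) = p(G) = C, p(q(C)) = p(C) = A, p(q(D)) = p(A) = D, p(q(E)) = p(D) = F, p(q(F)) = p(F) = B, p(q(G)) = p(E) = G.
Hence pq = [E C A D F B G].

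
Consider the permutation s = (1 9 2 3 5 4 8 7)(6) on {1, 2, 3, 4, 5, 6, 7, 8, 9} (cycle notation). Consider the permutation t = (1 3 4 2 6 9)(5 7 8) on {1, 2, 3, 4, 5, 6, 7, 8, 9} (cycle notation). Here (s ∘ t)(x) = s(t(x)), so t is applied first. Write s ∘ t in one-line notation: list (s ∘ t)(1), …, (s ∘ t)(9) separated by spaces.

5 6 8 3 1 2 7 4 9

For each element, apply t then s: 1 → 3 → 5; 2 → 6 → 6; 3 → 4 → 8; 4 → 2 → 3; 5 → 7 → 1; 6 → 9 → 2; 7 → 8 → 7; 8 → 5 → 4; 9 → 1 → 9.
So s ∘ t in one-line form is 5 6 8 3 1 2 7 4 9.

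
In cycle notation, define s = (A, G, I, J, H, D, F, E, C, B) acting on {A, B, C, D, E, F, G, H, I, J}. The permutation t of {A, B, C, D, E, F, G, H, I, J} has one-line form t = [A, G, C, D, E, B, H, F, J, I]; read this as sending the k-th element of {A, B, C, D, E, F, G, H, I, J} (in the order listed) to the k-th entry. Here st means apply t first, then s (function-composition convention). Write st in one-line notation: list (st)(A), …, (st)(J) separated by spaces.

(st)(x) = s(t(x)). Computing each image: s(t(A)) = s(A) = G, s(t(B)) = s(G) = I, s(t(C)) = s(C) = B, s(t(D)) = s(D) = F, s(t(E)) = s(E) = C, s(t(F)) = s(B) = A, s(t(G)) = s(H) = D, s(t(H)) = s(F) = E, s(t(I)) = s(J) = H, s(t(J)) = s(I) = J.
Hence st = [G I B F C A D E H J].

G I B F C A D E H J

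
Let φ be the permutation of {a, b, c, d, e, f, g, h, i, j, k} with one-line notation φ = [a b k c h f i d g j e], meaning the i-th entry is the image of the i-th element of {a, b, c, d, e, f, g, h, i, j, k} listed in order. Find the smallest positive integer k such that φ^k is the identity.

10

The disjoint-cycle form of φ has cycle lengths 5, 2, 1, 1, 1, 1.
The order of φ is the least common multiple of its cycle lengths: lcm(5, 2) = 10.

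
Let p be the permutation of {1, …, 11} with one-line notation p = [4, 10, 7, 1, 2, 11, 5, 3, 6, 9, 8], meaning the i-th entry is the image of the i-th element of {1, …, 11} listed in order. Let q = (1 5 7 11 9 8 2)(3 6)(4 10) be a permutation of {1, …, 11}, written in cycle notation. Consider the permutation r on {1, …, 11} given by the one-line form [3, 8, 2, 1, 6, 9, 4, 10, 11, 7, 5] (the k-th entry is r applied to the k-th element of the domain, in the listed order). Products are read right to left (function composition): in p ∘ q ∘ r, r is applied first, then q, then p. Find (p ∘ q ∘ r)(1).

11

Chase 1: r(1) = 3; q(3) = 6; p(6) = 11. Hence (p ∘ q ∘ r)(1) = 11.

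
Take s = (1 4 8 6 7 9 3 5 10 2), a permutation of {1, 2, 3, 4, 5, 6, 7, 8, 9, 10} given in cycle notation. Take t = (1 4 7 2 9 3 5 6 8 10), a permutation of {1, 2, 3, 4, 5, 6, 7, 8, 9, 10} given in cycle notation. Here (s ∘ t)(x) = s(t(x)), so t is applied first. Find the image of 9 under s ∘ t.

First apply t: t(9) = 3, then s(3) = 5. Thus (s ∘ t)(9) = 5.

5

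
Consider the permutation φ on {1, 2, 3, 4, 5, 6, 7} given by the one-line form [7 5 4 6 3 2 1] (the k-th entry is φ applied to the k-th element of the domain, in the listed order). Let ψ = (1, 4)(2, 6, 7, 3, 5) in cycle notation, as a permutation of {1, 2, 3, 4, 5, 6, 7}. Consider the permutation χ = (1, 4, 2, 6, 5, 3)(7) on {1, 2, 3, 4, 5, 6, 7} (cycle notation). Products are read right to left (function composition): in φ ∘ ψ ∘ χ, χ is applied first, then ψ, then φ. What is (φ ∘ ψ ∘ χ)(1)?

7

Apply the permutations in order: χ(1) = 4, then ψ(4) = 1, then φ(1) = 7. So (φ ∘ ψ ∘ χ)(1) = 7.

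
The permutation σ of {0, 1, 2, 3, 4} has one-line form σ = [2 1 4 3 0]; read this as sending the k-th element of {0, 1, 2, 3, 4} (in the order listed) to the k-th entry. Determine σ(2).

4

2 is element number 3 of the domain, and entry number 3 of the one-line form is 4, so σ(2) = 4.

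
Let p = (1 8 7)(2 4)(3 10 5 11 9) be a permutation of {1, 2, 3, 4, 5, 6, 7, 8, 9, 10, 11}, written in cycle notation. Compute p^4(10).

10 lies in the 5-cycle (3 10 5 11 9).
Advancing 4 steps from 10: 10 → 5 → 11 → 9 → 3.

3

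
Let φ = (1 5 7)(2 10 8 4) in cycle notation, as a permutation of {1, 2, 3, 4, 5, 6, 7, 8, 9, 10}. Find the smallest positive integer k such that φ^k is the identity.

The cycle type of φ is (4, 3, 1, 1, 1).
The order is lcm(4, 3) = 12.

12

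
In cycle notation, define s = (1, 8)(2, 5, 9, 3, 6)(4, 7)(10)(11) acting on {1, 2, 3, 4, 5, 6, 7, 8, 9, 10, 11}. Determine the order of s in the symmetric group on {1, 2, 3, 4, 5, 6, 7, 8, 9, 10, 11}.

The disjoint cycles have lengths 5, 2, 2, 1, 1.
The order of s is the least common multiple of its cycle lengths: lcm(5, 2, 2) = 10.

10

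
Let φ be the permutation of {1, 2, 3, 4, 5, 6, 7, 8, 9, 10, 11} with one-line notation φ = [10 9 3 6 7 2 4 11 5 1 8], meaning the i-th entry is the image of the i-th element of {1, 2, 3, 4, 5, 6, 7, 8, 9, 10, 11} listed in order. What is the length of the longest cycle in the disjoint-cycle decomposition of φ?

Decomposing into disjoint cycles gives (1, 10)(2, 9, 5, 7, 4, 6)(8, 11); the longest has length 6.

6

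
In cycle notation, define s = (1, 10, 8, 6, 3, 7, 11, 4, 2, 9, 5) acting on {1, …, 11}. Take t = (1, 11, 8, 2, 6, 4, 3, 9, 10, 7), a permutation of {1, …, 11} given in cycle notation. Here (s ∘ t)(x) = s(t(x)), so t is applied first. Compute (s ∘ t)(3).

5

(s ∘ t)(3) = s(t(3)). t(3) = 9, then s(9) = 5. So (s ∘ t)(3) = 5.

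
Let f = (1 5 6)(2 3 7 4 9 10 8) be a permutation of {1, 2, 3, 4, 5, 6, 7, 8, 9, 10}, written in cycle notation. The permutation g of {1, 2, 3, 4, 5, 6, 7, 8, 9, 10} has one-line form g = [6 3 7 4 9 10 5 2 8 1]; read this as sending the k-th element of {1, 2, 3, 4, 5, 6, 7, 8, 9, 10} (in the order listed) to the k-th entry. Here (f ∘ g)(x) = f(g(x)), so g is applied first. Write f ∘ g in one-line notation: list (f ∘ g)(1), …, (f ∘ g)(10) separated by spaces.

Chase each element through g then f: 1 → 6 → 1; 2 → 3 → 7; 3 → 7 → 4; 4 → 4 → 9; 5 → 9 → 10; 6 → 10 → 8; 7 → 5 → 6; 8 → 2 → 3; 9 → 8 → 2; 10 → 1 → 5.
Collecting the images, f ∘ g = [1 7 4 9 10 8 6 3 2 5].

1 7 4 9 10 8 6 3 2 5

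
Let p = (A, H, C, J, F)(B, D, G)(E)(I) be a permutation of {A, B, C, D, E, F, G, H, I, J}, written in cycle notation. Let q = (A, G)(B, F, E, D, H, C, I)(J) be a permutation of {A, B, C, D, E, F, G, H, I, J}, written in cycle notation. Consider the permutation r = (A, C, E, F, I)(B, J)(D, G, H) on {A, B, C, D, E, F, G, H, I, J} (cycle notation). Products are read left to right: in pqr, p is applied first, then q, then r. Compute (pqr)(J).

F

Chase J: p(J) = F; q(F) = E; r(E) = F. Hence (pqr)(J) = F.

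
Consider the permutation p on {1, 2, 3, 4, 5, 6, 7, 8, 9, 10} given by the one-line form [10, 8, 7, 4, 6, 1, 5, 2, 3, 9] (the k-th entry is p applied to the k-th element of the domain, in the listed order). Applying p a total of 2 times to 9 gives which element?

7

Tracing 9 → 3 → … returns to 9 after 7 steps, so 9 lies in a 7-cycle (1, 10, 9, 3, 7, 5, 6).
Advancing 2 steps from 9: 9 → 3 → 7.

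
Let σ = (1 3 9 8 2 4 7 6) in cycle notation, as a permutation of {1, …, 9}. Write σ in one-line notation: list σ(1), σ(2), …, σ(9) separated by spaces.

3 4 9 7 5 1 6 2 8

Reading each image from the cycles: 1→3, 2→4, 3→9, 4→7, 5→5, 6→1, 7→6, 8→2, 9→8.
Listing these in domain order gives 3 4 9 7 5 1 6 2 8.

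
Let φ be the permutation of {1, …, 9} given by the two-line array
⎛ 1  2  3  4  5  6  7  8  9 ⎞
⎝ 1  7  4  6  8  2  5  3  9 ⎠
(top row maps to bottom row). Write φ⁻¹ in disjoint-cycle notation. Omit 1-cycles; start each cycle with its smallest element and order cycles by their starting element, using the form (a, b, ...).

First write φ in disjoint cycles: (2, 7, 5, 8, 3, 4, 6).
The inverse reverses every cycle; in canonical form, φ⁻¹ = (2, 6, 4, 3, 8, 5, 7).

(2, 6, 4, 3, 8, 5, 7)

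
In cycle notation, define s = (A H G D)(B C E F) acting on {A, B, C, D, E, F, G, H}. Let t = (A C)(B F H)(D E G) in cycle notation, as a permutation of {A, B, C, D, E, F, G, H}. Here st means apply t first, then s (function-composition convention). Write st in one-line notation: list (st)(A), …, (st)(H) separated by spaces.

Chase each element through t then s: A → C → E; B → F → B; C → A → H; D → E → F; E → G → D; F → H → G; G → D → A; H → B → C.
Collecting the images, st = [E B H F D G A C].

E B H F D G A C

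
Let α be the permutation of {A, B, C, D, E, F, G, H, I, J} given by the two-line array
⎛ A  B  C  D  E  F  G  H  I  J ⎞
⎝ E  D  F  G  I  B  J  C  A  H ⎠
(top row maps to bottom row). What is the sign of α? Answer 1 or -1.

1

In disjoint-cycle form the cycle lengths are 7, 3.
A cycle is odd iff its length is even; α has 0 even-length cycles, so sgn(α) = (−1)^0 and α is even.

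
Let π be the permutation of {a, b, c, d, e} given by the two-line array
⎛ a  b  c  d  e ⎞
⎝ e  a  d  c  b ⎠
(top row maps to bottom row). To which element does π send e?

The entry below e in the array is b, so π(e) = b.

b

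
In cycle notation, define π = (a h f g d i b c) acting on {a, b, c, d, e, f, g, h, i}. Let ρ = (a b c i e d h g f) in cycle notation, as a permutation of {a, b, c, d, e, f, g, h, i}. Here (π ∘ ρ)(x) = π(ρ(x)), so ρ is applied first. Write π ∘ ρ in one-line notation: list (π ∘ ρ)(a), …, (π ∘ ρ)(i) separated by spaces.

For each element, apply ρ then π: a → b → c; b → c → a; c → i → b; d → h → f; e → d → i; f → a → h; g → f → g; h → g → d; i → e → e.
So π ∘ ρ in one-line form is c a b f i h g d e.

c a b f i h g d e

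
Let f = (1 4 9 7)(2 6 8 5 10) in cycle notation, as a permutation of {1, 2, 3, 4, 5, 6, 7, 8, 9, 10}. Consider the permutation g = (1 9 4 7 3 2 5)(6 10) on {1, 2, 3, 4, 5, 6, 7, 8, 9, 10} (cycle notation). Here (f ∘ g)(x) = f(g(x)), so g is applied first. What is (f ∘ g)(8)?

5

(f ∘ g)(8) = f(g(8)). g(8) = 8, then f(8) = 5. So (f ∘ g)(8) = 5.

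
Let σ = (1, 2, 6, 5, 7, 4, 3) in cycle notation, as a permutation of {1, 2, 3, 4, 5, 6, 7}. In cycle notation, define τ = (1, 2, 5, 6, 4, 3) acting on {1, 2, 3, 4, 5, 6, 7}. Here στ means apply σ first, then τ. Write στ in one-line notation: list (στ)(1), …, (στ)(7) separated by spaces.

5 4 2 1 7 6 3

Chase each element through σ then τ: 1 → 2 → 5; 2 → 6 → 4; 3 → 1 → 2; 4 → 3 → 1; 5 → 7 → 7; 6 → 5 → 6; 7 → 4 → 3.
So στ in one-line form is 5 4 2 1 7 6 3.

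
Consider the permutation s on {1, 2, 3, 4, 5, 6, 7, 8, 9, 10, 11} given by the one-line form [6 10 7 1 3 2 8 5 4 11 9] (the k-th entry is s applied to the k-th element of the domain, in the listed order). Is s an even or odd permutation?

odd

In disjoint-cycle form the cycle lengths are 7, 4.
A cycle of length ℓ contributes ℓ−1 transpositions, so s is a product of 6 + 3 = 9 transpositions — odd.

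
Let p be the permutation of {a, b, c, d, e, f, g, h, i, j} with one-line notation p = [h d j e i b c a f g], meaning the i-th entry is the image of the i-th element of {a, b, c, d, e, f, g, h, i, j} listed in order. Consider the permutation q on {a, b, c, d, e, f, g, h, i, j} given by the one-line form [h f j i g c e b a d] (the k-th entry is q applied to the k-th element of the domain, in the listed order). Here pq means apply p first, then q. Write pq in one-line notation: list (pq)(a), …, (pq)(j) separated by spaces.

Chase each element through p then q: a → h → b; b → d → i; c → j → d; d → e → g; e → i → a; f → b → f; g → c → j; h → a → h; i → f → c; j → g → e.
Collecting the images, pq = [b i d g a f j h c e].

b i d g a f j h c e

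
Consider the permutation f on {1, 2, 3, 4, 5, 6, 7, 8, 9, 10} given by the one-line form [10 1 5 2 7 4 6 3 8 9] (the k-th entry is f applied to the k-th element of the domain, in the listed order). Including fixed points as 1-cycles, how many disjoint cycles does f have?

1

The cycle decomposition is (1 10 9 8 3 5 7 6 4 2), which has 1 cycle (counting 1-cycles).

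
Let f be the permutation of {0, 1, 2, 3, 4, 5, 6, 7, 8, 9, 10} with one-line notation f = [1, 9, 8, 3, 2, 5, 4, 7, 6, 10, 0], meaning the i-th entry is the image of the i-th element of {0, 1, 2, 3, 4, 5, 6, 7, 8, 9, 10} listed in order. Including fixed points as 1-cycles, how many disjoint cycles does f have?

5

The cycle decomposition is (0 1 9 10)(2 8 6 4)(3)(5)(7), which has 5 cycles (counting 1-cycles).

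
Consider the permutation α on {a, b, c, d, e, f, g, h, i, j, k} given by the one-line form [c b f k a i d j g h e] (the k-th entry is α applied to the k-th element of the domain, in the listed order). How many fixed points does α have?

1

The fixed points (elements with α(x) = x) are {b}, so there is 1.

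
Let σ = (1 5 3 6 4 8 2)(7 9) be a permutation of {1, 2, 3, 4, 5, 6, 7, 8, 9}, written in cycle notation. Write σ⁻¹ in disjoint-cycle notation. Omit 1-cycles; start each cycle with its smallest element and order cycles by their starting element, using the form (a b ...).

(1 2 8 4 6 3 5)(7 9)

If σ sends a → b within a cycle, σ⁻¹ sends b → a; equivalently, reverse each cycle.
After reversing and putting each cycle's least element first, σ⁻¹ = (1 2 8 4 6 3 5)(7 9).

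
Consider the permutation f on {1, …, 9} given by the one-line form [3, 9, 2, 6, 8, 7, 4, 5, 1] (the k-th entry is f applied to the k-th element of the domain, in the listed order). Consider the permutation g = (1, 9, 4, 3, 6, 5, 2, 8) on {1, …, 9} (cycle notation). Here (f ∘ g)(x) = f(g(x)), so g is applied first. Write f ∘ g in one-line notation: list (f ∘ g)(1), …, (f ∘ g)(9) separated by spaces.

1 5 7 2 9 8 4 3 6

Chase each element through g then f: 1 → 9 → 1; 2 → 8 → 5; 3 → 6 → 7; 4 → 3 → 2; 5 → 2 → 9; 6 → 5 → 8; 7 → 7 → 4; 8 → 1 → 3; 9 → 4 → 6.
So f ∘ g in one-line form is 1 5 7 2 9 8 4 3 6.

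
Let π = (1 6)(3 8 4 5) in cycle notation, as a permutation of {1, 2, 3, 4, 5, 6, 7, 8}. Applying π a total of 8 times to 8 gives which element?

8 lies in the 4-cycle (3 8 4 5).
On a 4-cycle, π^4 is the identity, so π^8 = π^0 there (8 ≡ 0 mod 4).
So π^8(8) = 8.

8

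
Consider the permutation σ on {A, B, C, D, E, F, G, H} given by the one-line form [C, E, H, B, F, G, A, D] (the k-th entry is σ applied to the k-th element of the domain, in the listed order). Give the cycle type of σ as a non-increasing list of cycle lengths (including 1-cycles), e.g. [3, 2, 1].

[8]

The disjoint cycles are (A C H D B E F G), with lengths 8 in non-increasing order.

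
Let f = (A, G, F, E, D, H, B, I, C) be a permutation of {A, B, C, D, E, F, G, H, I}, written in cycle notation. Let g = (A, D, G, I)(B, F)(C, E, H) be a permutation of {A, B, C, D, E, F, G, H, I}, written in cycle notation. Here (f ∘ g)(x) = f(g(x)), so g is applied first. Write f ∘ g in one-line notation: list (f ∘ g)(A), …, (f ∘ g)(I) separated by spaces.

H E D F B I C A G

(f ∘ g)(x) = f(g(x)). Computing each image: f(g(A)) = f(D) = H, f(g(B)) = f(F) = E, f(g(C)) = f(E) = D, f(g(D)) = f(G) = F, f(g(E)) = f(H) = B, f(g(F)) = f(B) = I, f(g(G)) = f(I) = C, f(g(H)) = f(C) = A, f(g(I)) = f(A) = G.
Hence f ∘ g = [H E D F B I C A G].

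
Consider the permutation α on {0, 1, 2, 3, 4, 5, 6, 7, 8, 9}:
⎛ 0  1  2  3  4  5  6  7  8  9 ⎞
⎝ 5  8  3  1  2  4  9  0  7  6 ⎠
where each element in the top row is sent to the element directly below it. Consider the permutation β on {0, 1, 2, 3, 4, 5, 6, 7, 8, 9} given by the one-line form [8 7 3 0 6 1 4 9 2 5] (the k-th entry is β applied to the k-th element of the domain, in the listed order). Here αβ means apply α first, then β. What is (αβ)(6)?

5

First apply α: α(6) = 9, then β(9) = 5. Thus (αβ)(6) = 5.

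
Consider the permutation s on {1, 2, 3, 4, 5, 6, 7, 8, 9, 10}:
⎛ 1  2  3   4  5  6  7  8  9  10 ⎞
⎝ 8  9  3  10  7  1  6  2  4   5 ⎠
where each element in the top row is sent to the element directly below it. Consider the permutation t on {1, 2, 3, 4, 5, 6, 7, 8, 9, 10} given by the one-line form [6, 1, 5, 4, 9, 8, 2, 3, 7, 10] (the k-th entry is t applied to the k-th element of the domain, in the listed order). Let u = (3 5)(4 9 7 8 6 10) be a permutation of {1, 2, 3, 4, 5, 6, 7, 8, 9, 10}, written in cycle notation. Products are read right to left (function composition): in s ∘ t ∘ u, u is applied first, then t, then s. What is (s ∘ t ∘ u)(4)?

6

Chase 4: u(4) = 9; t(9) = 7; s(7) = 6. Hence (s ∘ t ∘ u)(4) = 6.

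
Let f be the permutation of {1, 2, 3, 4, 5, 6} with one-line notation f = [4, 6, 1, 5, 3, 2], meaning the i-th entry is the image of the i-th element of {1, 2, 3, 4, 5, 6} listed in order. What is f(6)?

2

6 is element number 6 of the domain, and entry number 6 of the one-line form is 2, so f(6) = 2.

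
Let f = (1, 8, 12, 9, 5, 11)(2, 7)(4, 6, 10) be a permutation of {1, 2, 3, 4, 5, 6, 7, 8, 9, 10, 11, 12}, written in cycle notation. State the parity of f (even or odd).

even

The cycle lengths are 6, 3, 2, 1.
A cycle is odd iff its length is even; f has 2 even-length cycles, so sgn(f) = (−1)^2 and f is even.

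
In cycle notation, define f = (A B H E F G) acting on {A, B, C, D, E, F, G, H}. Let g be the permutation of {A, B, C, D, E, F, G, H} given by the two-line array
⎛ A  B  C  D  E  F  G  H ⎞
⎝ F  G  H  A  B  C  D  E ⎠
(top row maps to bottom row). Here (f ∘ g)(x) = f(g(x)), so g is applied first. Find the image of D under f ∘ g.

First apply g: g(D) = A, then f(A) = B. Thus (f ∘ g)(D) = B.

B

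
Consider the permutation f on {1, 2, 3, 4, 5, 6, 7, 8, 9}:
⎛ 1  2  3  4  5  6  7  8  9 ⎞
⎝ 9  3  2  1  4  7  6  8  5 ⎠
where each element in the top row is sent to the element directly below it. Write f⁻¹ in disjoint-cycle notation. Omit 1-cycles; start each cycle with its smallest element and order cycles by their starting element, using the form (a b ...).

(1 4 5 9)(2 3)(6 7)

The cycle decomposition of f is (1 9 5 4)(2 3)(6 7).
The inverse reverses every cycle; in canonical form, f⁻¹ = (1 4 5 9)(2 3)(6 7).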